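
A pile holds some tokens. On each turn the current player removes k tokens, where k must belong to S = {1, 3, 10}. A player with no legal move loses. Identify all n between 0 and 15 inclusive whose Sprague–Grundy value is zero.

0, 2, 4, 6, 8, 13, 15

G(0) = 0
G(1) = mex{0} = 1
G(2) = mex{1} = 0
G(3) = mex{0,0} = 1
G(4) = mex{1,1} = 0
G(5) = mex{0,0} = 1
G(6) = mex{1,1} = 0
G(7) = mex{0,0} = 1
G(8) = mex{1,1} = 0
G(9) = mex{0,0} = 1
G(10) = mex{1,1,0} = 2
G(11) = mex{2,0,1} = 3
G(12) = mex{3,1,0} = 2
G(13) = mex{2,2,1} = 0
G(14) = mex{0,3,0} = 1
G(15) = mex{1,2,1} = 0
P-positions are exactly the n with G(n) = 0.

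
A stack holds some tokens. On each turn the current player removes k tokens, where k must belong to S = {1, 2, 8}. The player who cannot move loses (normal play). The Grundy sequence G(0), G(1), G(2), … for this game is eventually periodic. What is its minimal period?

3

n :  0  1  2  3  4  5  6  7  8  9 10 11 12 13 14
G :  0  1  2  0  1  2  0  1  2  0  1  2  0  1  2
G(n+3) = G(n) holds for n = 0,…,7 (a full window of length max(S) = 8), so the sequence is purely periodic with period 3.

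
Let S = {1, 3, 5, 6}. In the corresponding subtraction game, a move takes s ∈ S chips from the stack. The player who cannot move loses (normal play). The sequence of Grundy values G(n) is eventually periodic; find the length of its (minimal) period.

G(0) = 0
G(1) = mex{0} = 1
G(2) = mex{1} = 0
G(3) = mex{0,0} = 1
G(4) = mex{1,1} = 0
G(5) = mex{0,0,0} = 1
G(6) = mex{1,1,1,0} = 2
G(7) = mex{2,0,0,1} = 3
G(8) = mex{3,1,1,0} = 2
G(9) = mex{2,2,0,1} = 3
G(10) = mex{3,3,1,0} = 2
G(11) = mex{2,2,2,1} = 0
G(12) = mex{0,3,3,2} = 1
G(13) = mex{1,2,2,3} = 0
G(14) = mex{0,0,3,2} = 1
G(15) = mex{1,1,2,3} = 0
G(16) = mex{0,0,0,2} = 1
G(17) = mex{1,1,1,0} = 2
G(18) = mex{2,0,0,1} = 3
G(19) = mex{3,1,1,0} = 2
G(20) = mex{2,2,0,1} = 3
G(21) = mex{3,3,1,0} = 2
G(22) = mex{2,2,2,1} = 0
G(23) = mex{0,3,3,2} = 1
G(n+11) = G(n) holds for n = 0,…,5 (a full window of length max(S) = 6), so the sequence is purely periodic with period 11.

11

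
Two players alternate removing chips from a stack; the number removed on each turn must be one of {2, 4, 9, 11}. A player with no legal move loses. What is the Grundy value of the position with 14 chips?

G(0) = 0
G(1) = mex{} = 0
G(2) = mex{0} = 1
G(3) = mex{0} = 1
G(4) = mex{1,0} = 2
G(5) = mex{1,0} = 2
G(6) = mex{2,1} = 0
G(7) = mex{2,1} = 0
G(8) = mex{0,2} = 1
G(9) = mex{0,2,0} = 1
G(10) = mex{1,0,0} = 2
G(11) = mex{1,0,1,0} = 2
G(12) = mex{2,1,1,0} = 3
G(13) = mex{2,1,2,1} = 0
G(14) = mex{3,2,2,1} = 0

0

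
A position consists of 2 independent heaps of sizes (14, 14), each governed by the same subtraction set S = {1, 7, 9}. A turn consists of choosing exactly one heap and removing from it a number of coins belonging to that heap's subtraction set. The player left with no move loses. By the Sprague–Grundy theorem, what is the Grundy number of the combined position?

0

All heaps use S = {1, 7, 9}:
n :  0  1  2  3  4  5  6  7  8  9 10 11 12 13 14
G :  0  1  0  1  0  1  0  1  0  1  0  1  0  1  0
Heap A: G(14) = 0.
Heap B: G(14) = 0.
Combined Grundy value = 0 ⊕ 0 = 0.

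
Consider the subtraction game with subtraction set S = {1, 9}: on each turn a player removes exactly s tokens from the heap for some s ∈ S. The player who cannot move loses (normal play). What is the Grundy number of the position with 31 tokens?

1

n :  0  1  2  3  4  5  6  7  8  9 10 11 12 13 14 15 16 17 18 19 20 21 22 23 24 25 26 27 28 29 30 31
G :  0  1  0  1  0  1  0  1  0  1  0  1  0  1  0  1  0  1  0  1  0  1  0  1  0  1  0  1  0  1  0  1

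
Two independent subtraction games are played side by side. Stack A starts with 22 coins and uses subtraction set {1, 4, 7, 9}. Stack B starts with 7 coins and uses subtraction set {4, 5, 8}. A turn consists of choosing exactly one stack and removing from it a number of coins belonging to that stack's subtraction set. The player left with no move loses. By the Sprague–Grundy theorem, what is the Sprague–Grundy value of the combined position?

Stack A, S = {1, 4, 7, 9}:
n :  0  1  2  3  4  5  6  7  8  9 10 11 12 13 14 15 16 17 18 19 20 21 22
G :  0  1  0  1  2  0  1  2  0  1  0  1  2  0  1  2  0  1  0  1  2  0  1
G_A(22) = 1.
Stack B, S = {4, 5, 8}:
n : 0 1 2 3 4 5 6 7
G : 0 0 0 0 1 1 1 1
G_B(7) = 1.
Combined Grundy value = 1 ⊕ 1 = 0.

0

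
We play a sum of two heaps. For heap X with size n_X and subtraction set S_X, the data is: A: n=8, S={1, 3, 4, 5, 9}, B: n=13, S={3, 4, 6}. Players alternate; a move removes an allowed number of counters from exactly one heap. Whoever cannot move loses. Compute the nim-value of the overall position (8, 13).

Heap A, S = {1, 3, 4, 5, 9}:
G(0) = 0
G(1) = mex{0} = 1
G(2) = mex{1} = 0
G(3) = mex{0,0} = 1
G(4) = mex{1,1,0} = 2
G(5) = mex{2,0,1,0} = 3
G(6) = mex{3,1,0,1} = 2
G(7) = mex{2,2,1,0} = 3
G(8) = mex{3,3,2,1} = 0
G_A(8) = 0.
Heap B, S = {3, 4, 6}:
G(0) = 0
G(1) = mex{} = 0
G(2) = mex{} = 0
G(3) = mex{0} = 1
G(4) = mex{0,0} = 1
G(5) = mex{0,0} = 1
G(6) = mex{1,0,0} = 2
G(7) = mex{1,1,0} = 2
G(8) = mex{1,1,0} = 2
G(9) = mex{2,1,1} = 0
G(10) = mex{2,2,1} = 0
G(11) = mex{2,2,1} = 0
G(12) = mex{0,2,2} = 1
G(13) = mex{0,0,2} = 1
G_B(13) = 1.
Combined Grundy value = 0 ⊕ 1 = 1.

1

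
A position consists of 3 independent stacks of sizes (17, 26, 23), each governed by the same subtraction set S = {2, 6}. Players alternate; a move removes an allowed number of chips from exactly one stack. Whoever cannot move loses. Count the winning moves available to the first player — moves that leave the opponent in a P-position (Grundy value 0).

0

All stacks use S = {2, 6}:
n :  0  1  2  3  4  5  6  7  8  9 10 11 12 13 14 15 16 17 18 19 20 21 22 23 24 25 26
G :  0  0  1  1  0  0  1  1  0  0  1  1  0  0  1  1  0  0  1  1  0  0  1  1  0  0  1
Stack A: G(17) = 0.
Stack B: G(26) = 1.
Stack C: G(23) = 1.
Combined Grundy value = 0 ⊕ 1 ⊕ 1 = 0.
A winning move leaves total XOR = 0, i.e. changes one component's Grundy value g to g ⊕ X where X is the current total.
Stack A: target g' = 0⊕0 = 0, but every legal move changes the Grundy value (mex property), so 0 moves.
Stack B: target g' = 1⊕0 = 1, but every legal move changes the Grundy value (mex property), so 0 moves.
Stack C: target g' = 1⊕0 = 1, but every legal move changes the Grundy value (mex property), so 0 moves.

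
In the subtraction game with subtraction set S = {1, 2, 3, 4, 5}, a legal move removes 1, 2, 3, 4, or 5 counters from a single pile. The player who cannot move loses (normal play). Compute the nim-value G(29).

G(0) = 0
G(1) = mex{0} = 1
G(2) = mex{1,0} = 2
G(3) = mex{2,1,0} = 3
G(4) = mex{3,2,1,0} = 4
G(5) = mex{4,3,2,1,0} = 5
G(6) = mex{5,4,3,2,1} = 0
G(7) = mex{0,5,4,3,2} = 1
G(8) = mex{1,0,5,4,3} = 2
G(9) = mex{2,1,0,5,4} = 3
G(10) = mex{3,2,1,0,5} = 4
G(11) = mex{4,3,2,1,0} = 5
G(12) = mex{5,4,3,2,1} = 0
G(13) = mex{0,5,4,3,2} = 1
G(14) = mex{1,0,5,4,3} = 2
G(15) = mex{2,1,0,5,4} = 3
G(16) = mex{3,2,1,0,5} = 4
G(17) = mex{4,3,2,1,0} = 5
G(18) = mex{5,4,3,2,1} = 0
G(19) = mex{0,5,4,3,2} = 1
G(20) = mex{1,0,5,4,3} = 2
G(21) = mex{2,1,0,5,4} = 3
G(22) = mex{3,2,1,0,5} = 4
G(23) = mex{4,3,2,1,0} = 5
G(24) = mex{5,4,3,2,1} = 0
G(25) = mex{0,5,4,3,2} = 1
G(26) = mex{1,0,5,4,3} = 2
G(27) = mex{2,1,0,5,4} = 3
G(28) = mex{3,2,1,0,5} = 4
G(29) = mex{4,3,2,1,0} = 5

5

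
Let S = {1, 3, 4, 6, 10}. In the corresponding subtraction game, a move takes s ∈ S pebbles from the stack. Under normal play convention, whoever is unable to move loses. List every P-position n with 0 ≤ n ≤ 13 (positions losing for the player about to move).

0, 2, 7, 9

G(0) = 0
G(1) = mex{0} = 1
G(2) = mex{1} = 0
G(3) = mex{0,0} = 1
G(4) = mex{1,1,0} = 2
G(5) = mex{2,0,1} = 3
G(6) = mex{3,1,0,0} = 2
G(7) = mex{2,2,1,1} = 0
G(8) = mex{0,3,2,0} = 1
G(9) = mex{1,2,3,1} = 0
G(10) = mex{0,0,2,2,0} = 1
G(11) = mex{1,1,0,3,1} = 2
G(12) = mex{2,0,1,2,0} = 3
G(13) = mex{3,1,0,0,1} = 2
P-positions are exactly the n with G(n) = 0.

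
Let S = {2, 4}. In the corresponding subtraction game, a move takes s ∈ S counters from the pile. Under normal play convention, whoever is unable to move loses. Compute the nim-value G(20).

1

n :  0  1  2  3  4  5  6  7  8  9 10 11 12 13 14 15 16 17 18 19 20
G :  0  0  1  1  2  2  0  0  1  1  2  2  0  0  1  1  2  2  0  0  1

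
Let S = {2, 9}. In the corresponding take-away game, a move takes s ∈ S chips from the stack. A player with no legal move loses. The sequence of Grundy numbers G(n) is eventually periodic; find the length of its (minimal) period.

11

G(0) = 0
G(1) = mex{} = 0
G(2) = mex{0} = 1
G(3) = mex{0} = 1
G(4) = mex{1} = 0
G(5) = mex{1} = 0
G(6) = mex{0} = 1
G(7) = mex{0} = 1
G(8) = mex{1} = 0
G(9) = mex{1,0} = 2
G(10) = mex{0,0} = 1
G(11) = mex{2,1} = 0
G(12) = mex{1,1} = 0
G(13) = mex{0,0} = 1
G(14) = mex{0,0} = 1
G(15) = mex{1,1} = 0
G(16) = mex{1,1} = 0
G(17) = mex{0,0} = 1
G(18) = mex{0,2} = 1
G(19) = mex{1,1} = 0
G(20) = mex{1,0} = 2
G(21) = mex{0,0} = 1
G(22) = mex{2,1} = 0
G(23) = mex{1,1} = 0
G(n+11) = G(n) holds for n = 0,…,8 (a full window of length max(S) = 9), so the sequence is purely periodic with period 11.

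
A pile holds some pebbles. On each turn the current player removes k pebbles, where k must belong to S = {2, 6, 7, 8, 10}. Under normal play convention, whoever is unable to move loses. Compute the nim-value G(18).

1

G(0) = 0
G(1) = mex{} = 0
G(2) = mex{0} = 1
G(3) = mex{0} = 1
G(4) = mex{1} = 0
G(5) = mex{1} = 0
G(6) = mex{0,0} = 1
G(7) = mex{0,0,0} = 1
G(8) = mex{1,1,0,0} = 2
G(9) = mex{1,1,1,0} = 2
G(10) = mex{2,0,1,1,0} = 3
G(11) = mex{2,0,0,1,0} = 3
G(12) = mex{3,1,0,0,1} = 2
G(13) = mex{3,1,1,0,1} = 2
G(14) = mex{2,2,1,1,0} = 3
G(15) = mex{2,2,2,1,0} = 3
G(16) = mex{3,3,2,2,1} = 0
G(17) = mex{3,3,3,2,1} = 0
G(18) = mex{0,2,3,3,2} = 1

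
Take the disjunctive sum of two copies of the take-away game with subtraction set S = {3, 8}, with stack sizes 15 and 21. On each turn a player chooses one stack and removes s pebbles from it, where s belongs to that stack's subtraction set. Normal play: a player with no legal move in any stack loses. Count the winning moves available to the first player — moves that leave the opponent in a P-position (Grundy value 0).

All stacks use S = {3, 8}:
n :  0  1  2  3  4  5  6  7  8  9 10 11 12 13 14 15 16 17 18 19 20 21
G :  0  0  0  1  1  1  0  0  2  1  1  0  0  0  1  1  1  0  0  2  1  1
Stack A: G(15) = 1.
Stack B: G(21) = 1.
Combined Grundy value = 1 ⊕ 1 = 0.
A winning move leaves total XOR = 0, i.e. changes one component's Grundy value g to g ⊕ X where X is the current total.
Stack A: target g' = 1⊕0 = 1, but every legal move changes the Grundy value (mex property), so 0 moves.
Stack B: target g' = 1⊕0 = 1, but every legal move changes the Grundy value (mex property), so 0 moves.

0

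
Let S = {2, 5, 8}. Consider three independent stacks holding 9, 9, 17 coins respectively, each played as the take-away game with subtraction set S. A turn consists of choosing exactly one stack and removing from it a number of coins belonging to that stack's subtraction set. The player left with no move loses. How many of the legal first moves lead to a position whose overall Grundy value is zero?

0

All stacks use S = {2, 5, 8}:
G(0) = 0
G(1) = mex{} = 0
G(2) = mex{0} = 1
G(3) = mex{0} = 1
G(4) = mex{1} = 0
G(5) = mex{1,0} = 2
G(6) = mex{0,0} = 1
G(7) = mex{2,1} = 0
G(8) = mex{1,1,0} = 2
G(9) = mex{0,0,0} = 1
G(10) = mex{2,2,1} = 0
G(11) = mex{1,1,1} = 0
G(12) = mex{0,0,0} = 1
G(13) = mex{0,2,2} = 1
G(14) = mex{1,1,1} = 0
G(15) = mex{1,0,0} = 2
G(16) = mex{0,0,2} = 1
G(17) = mex{2,1,1} = 0
Stack A: G(9) = 1.
Stack B: G(9) = 1.
Stack C: G(17) = 0.
Combined Grundy value = 1 ⊕ 1 ⊕ 0 = 0.
A winning move leaves total XOR = 0, i.e. changes one component's Grundy value g to g ⊕ X where X is the current total.
Stack A: target g' = 1⊕0 = 1, but every legal move changes the Grundy value (mex property), so 0 moves.
Stack B: target g' = 1⊕0 = 1, but every legal move changes the Grundy value (mex property), so 0 moves.
Stack C: target g' = 0⊕0 = 0, but every legal move changes the Grundy value (mex property), so 0 moves.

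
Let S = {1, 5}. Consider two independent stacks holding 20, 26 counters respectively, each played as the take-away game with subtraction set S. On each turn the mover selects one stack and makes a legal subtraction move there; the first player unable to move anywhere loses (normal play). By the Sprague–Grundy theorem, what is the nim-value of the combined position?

All stacks use S = {1, 5}:
G(0) = 0
G(1) = mex{0} = 1
G(2) = mex{1} = 0
G(3) = mex{0} = 1
G(4) = mex{1} = 0
G(5) = mex{0,0} = 1
G(6) = mex{1,1} = 0
G(7) = mex{0,0} = 1
G(8) = mex{1,1} = 0
G(9) = mex{0,0} = 1
G(10) = mex{1,1} = 0
G(11) = mex{0,0} = 1
G(12) = mex{1,1} = 0
G(13) = mex{0,0} = 1
G(14) = mex{1,1} = 0
G(15) = mex{0,0} = 1
G(16) = mex{1,1} = 0
G(17) = mex{0,0} = 1
G(18) = mex{1,1} = 0
G(19) = mex{0,0} = 1
G(20) = mex{1,1} = 0
G(21) = mex{0,0} = 1
G(22) = mex{1,1} = 0
G(23) = mex{0,0} = 1
G(24) = mex{1,1} = 0
G(25) = mex{0,0} = 1
G(26) = mex{1,1} = 0
Stack A: G(20) = 0.
Stack B: G(26) = 0.
Combined Grundy value = 0 ⊕ 0 = 0.

0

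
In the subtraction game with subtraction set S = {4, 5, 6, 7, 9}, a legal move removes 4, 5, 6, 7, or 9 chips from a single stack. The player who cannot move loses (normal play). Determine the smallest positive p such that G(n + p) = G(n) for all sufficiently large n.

n :  0  1  2  3  4  5  6  7  8  9 10 11 12 13 14 15 16 17 18 19 20 21 22 23 24 25 26 27
G :  0  0  0  0  1  1  1  1  2  2  2  2  3  0  0  0  0  1  1  1  1  2  2  2  2  3  0  0
G(n+13) = G(n) holds for n = 0,…,8 (a full window of length max(S) = 9), so the sequence is purely periodic with period 13.

13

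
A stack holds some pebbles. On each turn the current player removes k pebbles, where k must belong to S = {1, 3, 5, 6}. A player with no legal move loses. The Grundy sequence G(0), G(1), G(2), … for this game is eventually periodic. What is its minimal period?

G(0) = 0
G(1) = mex{0} = 1
G(2) = mex{1} = 0
G(3) = mex{0,0} = 1
G(4) = mex{1,1} = 0
G(5) = mex{0,0,0} = 1
G(6) = mex{1,1,1,0} = 2
G(7) = mex{2,0,0,1} = 3
G(8) = mex{3,1,1,0} = 2
G(9) = mex{2,2,0,1} = 3
G(10) = mex{3,3,1,0} = 2
G(11) = mex{2,2,2,1} = 0
G(12) = mex{0,3,3,2} = 1
G(13) = mex{1,2,2,3} = 0
G(14) = mex{0,0,3,2} = 1
G(15) = mex{1,1,2,3} = 0
G(16) = mex{0,0,0,2} = 1
G(17) = mex{1,1,1,0} = 2
G(18) = mex{2,0,0,1} = 3
G(19) = mex{3,1,1,0} = 2
G(20) = mex{2,2,0,1} = 3
G(21) = mex{3,3,1,0} = 2
G(22) = mex{2,2,2,1} = 0
G(23) = mex{0,3,3,2} = 1
G(n+11) = G(n) holds for n = 0,…,5 (a full window of length max(S) = 6), so the sequence is purely periodic with period 11.

11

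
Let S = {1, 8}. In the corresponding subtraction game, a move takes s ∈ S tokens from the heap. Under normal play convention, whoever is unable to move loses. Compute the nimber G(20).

n :  0  1  2  3  4  5  6  7  8  9 10 11 12 13 14 15 16 17 18 19 20
G :  0  1  0  1  0  1  0  1  2  0  1  0  1  0  1  0  1  2  0  1  0

0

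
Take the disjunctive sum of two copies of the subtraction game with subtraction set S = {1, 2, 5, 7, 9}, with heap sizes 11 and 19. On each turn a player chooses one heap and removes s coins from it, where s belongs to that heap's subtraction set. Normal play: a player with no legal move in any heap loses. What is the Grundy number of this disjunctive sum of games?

All heaps use S = {1, 2, 5, 7, 9}:
n :  0  1  2  3  4  5  6  7  8  9 10 11 12 13 14 15 16 17 18 19
G :  0  1  2  0  1  2  0  1  2  3  4  5  3  4  0  1  2  0  1  2
Heap A: G(11) = 5.
Heap B: G(19) = 2.
Combined Grundy value = 5 ⊕ 2 = 7.

7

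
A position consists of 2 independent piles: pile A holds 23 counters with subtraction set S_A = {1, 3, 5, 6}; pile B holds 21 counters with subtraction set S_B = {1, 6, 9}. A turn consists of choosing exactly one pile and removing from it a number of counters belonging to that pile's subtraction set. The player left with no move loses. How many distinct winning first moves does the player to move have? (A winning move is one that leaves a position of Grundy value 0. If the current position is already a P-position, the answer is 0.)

Pile A, S = {1, 3, 5, 6}:
n :  0  1  2  3  4  5  6  7  8  9 10 11 12 13 14 15 16 17 18 19 20 21 22 23
G :  0  1  0  1  0  1  2  3  2  3  2  0  1  0  1  0  1  2  3  2  3  2  0  1
G_A(23) = 1.
Pile B, S = {1, 6, 9}:
G(0) = 0
G(1) = mex{0} = 1
G(2) = mex{1} = 0
G(3) = mex{0} = 1
G(4) = mex{1} = 0
G(5) = mex{0} = 1
G(6) = mex{1,0} = 2
G(7) = mex{2,1} = 0
G(8) = mex{0,0} = 1
G(9) = mex{1,1,0} = 2
G(10) = mex{2,0,1} = 3
G(11) = mex{3,1,0} = 2
G(12) = mex{2,2,1} = 0
G(13) = mex{0,0,0} = 1
G(14) = mex{1,1,1} = 0
G(15) = mex{0,2,2} = 1
G(16) = mex{1,3,0} = 2
G(17) = mex{2,2,1} = 0
G(18) = mex{0,0,2} = 1
G(19) = mex{1,1,3} = 0
G(20) = mex{0,0,2} = 1
G(21) = mex{1,1,0} = 2
G_B(21) = 2.
Combined Grundy value = 1 ⊕ 2 = 3.
A winning move leaves total XOR = 0, i.e. changes one component's Grundy value g to g ⊕ X where X is the current total.
Pile A: need g' = 1⊕3 = 2. Options: 23−1→G=0, 23−3→G=3, 23−5→G=3, 23−6→G=2. Hits: 1.
Pile B: need g' = 2⊕3 = 1. Options: 21−1→G=1, 21−6→G=1, 21−9→G=0. Hits: 2.

3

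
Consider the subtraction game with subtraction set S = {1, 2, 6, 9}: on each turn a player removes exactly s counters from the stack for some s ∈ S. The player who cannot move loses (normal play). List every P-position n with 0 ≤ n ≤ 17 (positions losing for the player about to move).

0, 3, 7, 10, 14, 17

G(0) = 0
G(1) = mex{0} = 1
G(2) = mex{1,0} = 2
G(3) = mex{2,1} = 0
G(4) = mex{0,2} = 1
G(5) = mex{1,0} = 2
G(6) = mex{2,1,0} = 3
G(7) = mex{3,2,1} = 0
G(8) = mex{0,3,2} = 1
G(9) = mex{1,0,0,0} = 2
G(10) = mex{2,1,1,1} = 0
G(11) = mex{0,2,2,2} = 1
G(12) = mex{1,0,3,0} = 2
G(13) = mex{2,1,0,1} = 3
G(14) = mex{3,2,1,2} = 0
G(15) = mex{0,3,2,3} = 1
G(16) = mex{1,0,0,0} = 2
G(17) = mex{2,1,1,1} = 0
P-positions are exactly the n with G(n) = 0.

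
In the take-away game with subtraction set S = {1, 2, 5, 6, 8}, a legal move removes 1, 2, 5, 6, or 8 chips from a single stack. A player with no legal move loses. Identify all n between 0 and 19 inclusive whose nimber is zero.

G(0) = 0
G(1) = mex{0} = 1
G(2) = mex{1,0} = 2
G(3) = mex{2,1} = 0
G(4) = mex{0,2} = 1
G(5) = mex{1,0,0} = 2
G(6) = mex{2,1,1,0} = 3
G(7) = mex{3,2,2,1} = 0
G(8) = mex{0,3,0,2,0} = 1
G(9) = mex{1,0,1,0,1} = 2
G(10) = mex{2,1,2,1,2} = 0
G(11) = mex{0,2,3,2,0} = 1
G(12) = mex{1,0,0,3,1} = 2
G(13) = mex{2,1,1,0,2} = 3
G(14) = mex{3,2,2,1,3} = 0
G(15) = mex{0,3,0,2,0} = 1
G(16) = mex{1,0,1,0,1} = 2
G(17) = mex{2,1,2,1,2} = 0
G(18) = mex{0,2,3,2,0} = 1
G(19) = mex{1,0,0,3,1} = 2
P-positions are exactly the n with G(n) = 0.

0, 3, 7, 10, 14, 17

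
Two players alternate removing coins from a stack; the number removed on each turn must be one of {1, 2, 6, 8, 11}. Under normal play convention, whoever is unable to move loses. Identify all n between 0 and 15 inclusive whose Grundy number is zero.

G(0) = 0
G(1) = mex{0} = 1
G(2) = mex{1,0} = 2
G(3) = mex{2,1} = 0
G(4) = mex{0,2} = 1
G(5) = mex{1,0} = 2
G(6) = mex{2,1,0} = 3
G(7) = mex{3,2,1} = 0
G(8) = mex{0,3,2,0} = 1
G(9) = mex{1,0,0,1} = 2
G(10) = mex{2,1,1,2} = 0
G(11) = mex{0,2,2,0,0} = 1
G(12) = mex{1,0,3,1,1} = 2
G(13) = mex{2,1,0,2,2} = 3
G(14) = mex{3,2,1,3,0} = 4
G(15) = mex{4,3,2,0,1} = 5
P-positions are exactly the n with G(n) = 0.

0, 3, 7, 10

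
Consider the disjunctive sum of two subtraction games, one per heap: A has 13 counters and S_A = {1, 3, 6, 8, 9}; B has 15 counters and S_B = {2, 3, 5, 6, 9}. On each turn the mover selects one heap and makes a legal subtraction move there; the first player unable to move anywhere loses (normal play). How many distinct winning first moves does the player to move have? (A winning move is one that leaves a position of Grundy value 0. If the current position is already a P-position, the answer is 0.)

1

Heap A, S = {1, 3, 6, 8, 9}:
G(0) = 0
G(1) = mex{0} = 1
G(2) = mex{1} = 0
G(3) = mex{0,0} = 1
G(4) = mex{1,1} = 0
G(5) = mex{0,0} = 1
G(6) = mex{1,1,0} = 2
G(7) = mex{2,0,1} = 3
G(8) = mex{3,1,0,0} = 2
G(9) = mex{2,2,1,1,0} = 3
G(10) = mex{3,3,0,0,1} = 2
G(11) = mex{2,2,1,1,0} = 3
G(12) = mex{3,3,2,0,1} = 4
G(13) = mex{4,2,3,1,0} = 5
G_A(13) = 5.
Heap B, S = {2, 3, 5, 6, 9}:
G(0) = 0
G(1) = mex{} = 0
G(2) = mex{0} = 1
G(3) = mex{0,0} = 1
G(4) = mex{1,0} = 2
G(5) = mex{1,1,0} = 2
G(6) = mex{2,1,0,0} = 3
G(7) = mex{2,2,1,0} = 3
G(8) = mex{3,2,1,1} = 0
G(9) = mex{3,3,2,1,0} = 4
G(10) = mex{0,3,2,2,0} = 1
G(11) = mex{4,0,3,2,1} = 5
G(12) = mex{1,4,3,3,1} = 0
G(13) = mex{5,1,0,3,2} = 4
G(14) = mex{0,5,4,0,2} = 1
G(15) = mex{4,0,1,4,3} = 2
G_B(15) = 2.
Combined Grundy value = 5 ⊕ 2 = 7.
A winning move leaves total XOR = 0, i.e. changes one component's Grundy value g to g ⊕ X where X is the current total.
Heap A: need g' = 5⊕7 = 2. Options: 13−1→G=4, 13−3→G=2, 13−6→G=3, 13−8→G=1, 13−9→G=0. Hits: 1.
Heap B: need g' = 2⊕7 = 5. Options: 15−2→G=4, 15−3→G=0, 15−5→G=1, 15−6→G=4, 15−9→G=3. Hits: 0.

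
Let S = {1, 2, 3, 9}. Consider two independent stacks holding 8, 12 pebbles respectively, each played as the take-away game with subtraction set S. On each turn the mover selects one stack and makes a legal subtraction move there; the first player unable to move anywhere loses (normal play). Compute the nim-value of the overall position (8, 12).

All stacks use S = {1, 2, 3, 9}:
n :  0  1  2  3  4  5  6  7  8  9 10 11 12
G :  0  1  2  3  0  1  2  3  0  1  2  3  0
Stack A: G(8) = 0.
Stack B: G(12) = 0.
Combined Grundy value = 0 ⊕ 0 = 0.

0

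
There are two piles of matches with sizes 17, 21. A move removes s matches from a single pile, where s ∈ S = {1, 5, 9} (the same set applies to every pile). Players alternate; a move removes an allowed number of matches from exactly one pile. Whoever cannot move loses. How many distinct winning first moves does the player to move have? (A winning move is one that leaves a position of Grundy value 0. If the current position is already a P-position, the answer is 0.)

All piles use S = {1, 5, 9}:
n :  0  1  2  3  4  5  6  7  8  9 10 11 12 13 14 15 16 17 18 19 20 21
G :  0  1  0  1  0  1  0  1  0  1  0  1  0  1  0  1  0  1  0  1  0  1
Pile A: G(17) = 1.
Pile B: G(21) = 1.
Combined Grundy value = 1 ⊕ 1 = 0.
A winning move leaves total XOR = 0, i.e. changes one component's Grundy value g to g ⊕ X where X is the current total.
Pile A: target g' = 1⊕0 = 1, but every legal move changes the Grundy value (mex property), so 0 moves.
Pile B: target g' = 1⊕0 = 1, but every legal move changes the Grundy value (mex property), so 0 moves.

0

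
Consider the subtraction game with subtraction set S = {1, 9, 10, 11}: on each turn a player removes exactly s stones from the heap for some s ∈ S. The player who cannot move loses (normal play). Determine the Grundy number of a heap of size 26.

n :  0  1  2  3  4  5  6  7  8  9 10 11 12 13 14 15 16 17 18 19 20 21 22 23 24 25 26
G :  0  1  0  1  0  1  0  1  0  1  2  3  2  3  2  3  2  3  2  3  0  1  0  1  0  1  0

0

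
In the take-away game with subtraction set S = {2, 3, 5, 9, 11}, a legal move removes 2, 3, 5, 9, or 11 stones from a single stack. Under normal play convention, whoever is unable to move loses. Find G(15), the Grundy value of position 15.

n :  0  1  2  3  4  5  6  7  8  9 10 11 12 13 14 15
G :  0  0  1  1  2  2  3  0  0  1  1  2  2  3  0  0

0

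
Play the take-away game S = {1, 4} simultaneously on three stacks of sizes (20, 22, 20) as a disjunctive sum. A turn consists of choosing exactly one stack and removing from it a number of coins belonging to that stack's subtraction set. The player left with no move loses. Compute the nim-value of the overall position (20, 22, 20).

All stacks use S = {1, 4}:
n :  0  1  2  3  4  5  6  7  8  9 10 11 12 13 14 15 16 17 18 19 20 21 22
G :  0  1  0  1  2  0  1  0  1  2  0  1  0  1  2  0  1  0  1  2  0  1  0
Stack A: G(20) = 0.
Stack B: G(22) = 0.
Stack C: G(20) = 0.
Combined Grundy value = 0 ⊕ 0 ⊕ 0 = 0.

0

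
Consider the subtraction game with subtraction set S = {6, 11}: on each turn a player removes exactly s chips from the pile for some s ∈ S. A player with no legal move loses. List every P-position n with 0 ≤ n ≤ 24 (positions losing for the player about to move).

G(0) = 0
G(1) = mex{} = 0
G(2) = mex{} = 0
G(3) = mex{} = 0
G(4) = mex{} = 0
G(5) = mex{} = 0
G(6) = mex{0} = 1
G(7) = mex{0} = 1
G(8) = mex{0} = 1
G(9) = mex{0} = 1
G(10) = mex{0} = 1
G(11) = mex{0,0} = 1
G(12) = mex{1,0} = 2
G(13) = mex{1,0} = 2
G(14) = mex{1,0} = 2
G(15) = mex{1,0} = 2
G(16) = mex{1,0} = 2
G(17) = mex{1,1} = 0
G(18) = mex{2,1} = 0
G(19) = mex{2,1} = 0
G(20) = mex{2,1} = 0
G(21) = mex{2,1} = 0
G(22) = mex{2,1} = 0
G(23) = mex{0,2} = 1
G(24) = mex{0,2} = 1
P-positions are exactly the n with G(n) = 0.

0, 1, 2, 3, 4, 5, 17, 18, 19, 20, 21, 22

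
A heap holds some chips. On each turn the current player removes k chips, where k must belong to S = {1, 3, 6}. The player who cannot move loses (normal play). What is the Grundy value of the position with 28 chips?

G(0) = 0
G(1) = mex{0} = 1
G(2) = mex{1} = 0
G(3) = mex{0,0} = 1
G(4) = mex{1,1} = 0
G(5) = mex{0,0} = 1
G(6) = mex{1,1,0} = 2
G(7) = mex{2,0,1} = 3
G(8) = mex{3,1,0} = 2
G(9) = mex{2,2,1} = 0
G(10) = mex{0,3,0} = 1
G(11) = mex{1,2,1} = 0
G(12) = mex{0,0,2} = 1
G(13) = mex{1,1,3} = 0
G(14) = mex{0,0,2} = 1
G(15) = mex{1,1,0} = 2
G(16) = mex{2,0,1} = 3
G(17) = mex{3,1,0} = 2
G(18) = mex{2,2,1} = 0
G(19) = mex{0,3,0} = 1
G(20) = mex{1,2,1} = 0
G(21) = mex{0,0,2} = 1
G(22) = mex{1,1,3} = 0
G(23) = mex{0,0,2} = 1
G(24) = mex{1,1,0} = 2
G(25) = mex{2,0,1} = 3
G(26) = mex{3,1,0} = 2
G(27) = mex{2,2,1} = 0
G(28) = mex{0,3,0} = 1

1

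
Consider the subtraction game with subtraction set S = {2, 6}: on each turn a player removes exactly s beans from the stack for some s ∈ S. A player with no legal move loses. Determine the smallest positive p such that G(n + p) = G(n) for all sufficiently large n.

4

n :  0  1  2  3  4  5  6  7  8  9 10 11 12 13 14
G :  0  0  1  1  0  0  1  1  0  0  1  1  0  0  1
G(n+4) = G(n) holds for n = 0,…,5 (a full window of length max(S) = 6), so the sequence is purely periodic with period 4.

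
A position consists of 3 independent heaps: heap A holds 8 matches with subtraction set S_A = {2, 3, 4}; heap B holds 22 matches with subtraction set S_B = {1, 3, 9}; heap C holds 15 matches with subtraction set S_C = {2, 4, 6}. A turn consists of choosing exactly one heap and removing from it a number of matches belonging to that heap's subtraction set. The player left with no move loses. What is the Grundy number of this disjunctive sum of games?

Heap A, S = {2, 3, 4}:
G(0) = 0
G(1) = mex{} = 0
G(2) = mex{0} = 1
G(3) = mex{0,0} = 1
G(4) = mex{1,0,0} = 2
G(5) = mex{1,1,0} = 2
G(6) = mex{2,1,1} = 0
G(7) = mex{2,2,1} = 0
G(8) = mex{0,2,2} = 1
G_A(8) = 1.
Heap B, S = {1, 3, 9}:
n :  0  1  2  3  4  5  6  7  8  9 10 11 12 13 14 15 16 17 18 19 20 21 22
G :  0  1  0  1  0  1  0  1  0  1  0  1  0  1  0  1  0  1  0  1  0  1  0
G_B(22) = 0.
Heap C, S = {2, 4, 6}:
G(0) = 0
G(1) = mex{} = 0
G(2) = mex{0} = 1
G(3) = mex{0} = 1
G(4) = mex{1,0} = 2
G(5) = mex{1,0} = 2
G(6) = mex{2,1,0} = 3
G(7) = mex{2,1,0} = 3
G(8) = mex{3,2,1} = 0
G(9) = mex{3,2,1} = 0
G(10) = mex{0,3,2} = 1
G(11) = mex{0,3,2} = 1
G(12) = mex{1,0,3} = 2
G(13) = mex{1,0,3} = 2
G(14) = mex{2,1,0} = 3
G(15) = mex{2,1,0} = 3
G_C(15) = 3.
Combined Grundy value = 1 ⊕ 0 ⊕ 3 = 2.

2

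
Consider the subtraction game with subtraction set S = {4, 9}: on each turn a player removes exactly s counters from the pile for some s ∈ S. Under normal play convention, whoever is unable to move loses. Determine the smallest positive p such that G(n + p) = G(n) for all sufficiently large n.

13

n :  0  1  2  3  4  5  6  7  8  9 10 11 12 13 14 15 16 17 18 19 20 21 22 23 24 25 26 27
G :  0  0  0  0  1  1  1  1  0  2  2  2  1  0  0  0  0  1  1  1  1  0  2  2  2  1  0  0
G(n+13) = G(n) holds for n = 0,…,8 (a full window of length max(S) = 9), so the sequence is purely periodic with period 13.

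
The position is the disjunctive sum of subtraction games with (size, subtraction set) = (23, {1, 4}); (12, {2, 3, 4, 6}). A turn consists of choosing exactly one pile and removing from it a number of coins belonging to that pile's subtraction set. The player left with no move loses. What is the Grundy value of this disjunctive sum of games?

Pile A, S = {1, 4}:
G(0) = 0
G(1) = mex{0} = 1
G(2) = mex{1} = 0
G(3) = mex{0} = 1
G(4) = mex{1,0} = 2
G(5) = mex{2,1} = 0
G(6) = mex{0,0} = 1
G(7) = mex{1,1} = 0
G(8) = mex{0,2} = 1
G(9) = mex{1,0} = 2
G(10) = mex{2,1} = 0
G(11) = mex{0,0} = 1
G(12) = mex{1,1} = 0
G(13) = mex{0,2} = 1
G(14) = mex{1,0} = 2
G(15) = mex{2,1} = 0
G(16) = mex{0,0} = 1
G(17) = mex{1,1} = 0
G(18) = mex{0,2} = 1
G(19) = mex{1,0} = 2
G(20) = mex{2,1} = 0
G(21) = mex{0,0} = 1
G(22) = mex{1,1} = 0
G(23) = mex{0,2} = 1
G_A(23) = 1.
Pile B, S = {2, 3, 4, 6}:
G(0) = 0
G(1) = mex{} = 0
G(2) = mex{0} = 1
G(3) = mex{0,0} = 1
G(4) = mex{1,0,0} = 2
G(5) = mex{1,1,0} = 2
G(6) = mex{2,1,1,0} = 3
G(7) = mex{2,2,1,0} = 3
G(8) = mex{3,2,2,1} = 0
G(9) = mex{3,3,2,1} = 0
G(10) = mex{0,3,3,2} = 1
G(11) = mex{0,0,3,2} = 1
G(12) = mex{1,0,0,3} = 2
G_B(12) = 2.
Combined Grundy value = 1 ⊕ 2 = 3.

3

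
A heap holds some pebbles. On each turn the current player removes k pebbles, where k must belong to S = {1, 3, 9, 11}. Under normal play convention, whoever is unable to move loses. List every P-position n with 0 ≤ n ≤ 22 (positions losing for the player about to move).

0, 2, 4, 6, 8, 10, 12, 14, 16, 18, 20, 22

G(0) = 0
G(1) = mex{0} = 1
G(2) = mex{1} = 0
G(3) = mex{0,0} = 1
G(4) = mex{1,1} = 0
G(5) = mex{0,0} = 1
G(6) = mex{1,1} = 0
G(7) = mex{0,0} = 1
G(8) = mex{1,1} = 0
G(9) = mex{0,0,0} = 1
G(10) = mex{1,1,1} = 0
G(11) = mex{0,0,0,0} = 1
G(12) = mex{1,1,1,1} = 0
G(13) = mex{0,0,0,0} = 1
G(14) = mex{1,1,1,1} = 0
G(15) = mex{0,0,0,0} = 1
G(16) = mex{1,1,1,1} = 0
G(17) = mex{0,0,0,0} = 1
G(18) = mex{1,1,1,1} = 0
G(19) = mex{0,0,0,0} = 1
G(20) = mex{1,1,1,1} = 0
G(21) = mex{0,0,0,0} = 1
G(22) = mex{1,1,1,1} = 0
P-positions are exactly the n with G(n) = 0.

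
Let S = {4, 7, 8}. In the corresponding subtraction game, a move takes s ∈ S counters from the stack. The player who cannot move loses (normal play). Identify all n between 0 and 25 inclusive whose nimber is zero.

0, 1, 2, 3, 12, 13, 14, 15, 24, 25

n :  0  1  2  3  4  5  6  7  8  9 10 11 12 13 14 15 16 17 18 19 20 21 22 23 24 25
G :  0  0  0  0  1  1  1  1  2  2  2  2  0  0  0  0  1  1  1  1  2  2  2  2  0  0
P-positions are exactly the n with G(n) = 0.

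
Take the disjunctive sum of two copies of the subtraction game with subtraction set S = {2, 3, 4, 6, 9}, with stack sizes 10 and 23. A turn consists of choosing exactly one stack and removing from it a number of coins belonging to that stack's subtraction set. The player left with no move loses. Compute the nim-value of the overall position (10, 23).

1

All stacks use S = {2, 3, 4, 6, 9}:
n :  0  1  2  3  4  5  6  7  8  9 10 11 12 13 14 15 16 17 18 19 20 21 22 23
G :  0  0  1  1  2  2  3  3  0  4  1  5  2  0  3  1  4  2  0  3  1  4  2  0
Stack A: G(10) = 1.
Stack B: G(23) = 0.
Combined Grundy value = 1 ⊕ 0 = 1.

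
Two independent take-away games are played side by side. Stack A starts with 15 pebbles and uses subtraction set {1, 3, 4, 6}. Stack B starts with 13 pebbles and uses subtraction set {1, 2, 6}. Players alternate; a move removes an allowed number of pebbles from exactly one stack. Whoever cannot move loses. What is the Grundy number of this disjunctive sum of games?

2

Stack A, S = {1, 3, 4, 6}:
G(0) = 0
G(1) = mex{0} = 1
G(2) = mex{1} = 0
G(3) = mex{0,0} = 1
G(4) = mex{1,1,0} = 2
G(5) = mex{2,0,1} = 3
G(6) = mex{3,1,0,0} = 2
G(7) = mex{2,2,1,1} = 0
G(8) = mex{0,3,2,0} = 1
G(9) = mex{1,2,3,1} = 0
G(10) = mex{0,0,2,2} = 1
G(11) = mex{1,1,0,3} = 2
G(12) = mex{2,0,1,2} = 3
G(13) = mex{3,1,0,0} = 2
G(14) = mex{2,2,1,1} = 0
G(15) = mex{0,3,2,0} = 1
G_A(15) = 1.
Stack B, S = {1, 2, 6}:
n :  0  1  2  3  4  5  6  7  8  9 10 11 12 13
G :  0  1  2  0  1  2  3  0  1  2  0  1  2  3
G_B(13) = 3.
Combined Grundy value = 1 ⊕ 3 = 2.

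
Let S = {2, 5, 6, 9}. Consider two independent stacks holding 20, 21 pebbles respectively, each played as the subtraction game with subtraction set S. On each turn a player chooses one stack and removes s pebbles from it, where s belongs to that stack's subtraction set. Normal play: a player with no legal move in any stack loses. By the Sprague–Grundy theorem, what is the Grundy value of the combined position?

3

All stacks use S = {2, 5, 6, 9}:
G(0) = 0
G(1) = mex{} = 0
G(2) = mex{0} = 1
G(3) = mex{0} = 1
G(4) = mex{1} = 0
G(5) = mex{1,0} = 2
G(6) = mex{0,0,0} = 1
G(7) = mex{2,1,0} = 3
G(8) = mex{1,1,1} = 0
G(9) = mex{3,0,1,0} = 2
G(10) = mex{0,2,0,0} = 1
G(11) = mex{2,1,2,1} = 0
G(12) = mex{1,3,1,1} = 0
G(13) = mex{0,0,3,0} = 1
G(14) = mex{0,2,0,2} = 1
G(15) = mex{1,1,2,1} = 0
G(16) = mex{1,0,1,3} = 2
G(17) = mex{0,0,0,0} = 1
G(18) = mex{2,1,0,2} = 3
G(19) = mex{1,1,1,1} = 0
G(20) = mex{3,0,1,0} = 2
G(21) = mex{0,2,0,0} = 1
Stack A: G(20) = 2.
Stack B: G(21) = 1.
Combined Grundy value = 2 ⊕ 1 = 3.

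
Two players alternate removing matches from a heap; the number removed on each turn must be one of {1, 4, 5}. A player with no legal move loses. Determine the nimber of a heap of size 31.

G(0) = 0
G(1) = mex{0} = 1
G(2) = mex{1} = 0
G(3) = mex{0} = 1
G(4) = mex{1,0} = 2
G(5) = mex{2,1,0} = 3
G(6) = mex{3,0,1} = 2
G(7) = mex{2,1,0} = 3
G(8) = mex{3,2,1} = 0
G(9) = mex{0,3,2} = 1
G(10) = mex{1,2,3} = 0
G(11) = mex{0,3,2} = 1
G(12) = mex{1,0,3} = 2
G(13) = mex{2,1,0} = 3
G(14) = mex{3,0,1} = 2
G(15) = mex{2,1,0} = 3
G(16) = mex{3,2,1} = 0
G(17) = mex{0,3,2} = 1
G(18) = mex{1,2,3} = 0
G(19) = mex{0,3,2} = 1
G(20) = mex{1,0,3} = 2
G(21) = mex{2,1,0} = 3
G(22) = mex{3,0,1} = 2
G(23) = mex{2,1,0} = 3
G(24) = mex{3,2,1} = 0
G(25) = mex{0,3,2} = 1
G(26) = mex{1,2,3} = 0
G(27) = mex{0,3,2} = 1
G(28) = mex{1,0,3} = 2
G(29) = mex{2,1,0} = 3
G(30) = mex{3,0,1} = 2
G(31) = mex{2,1,0} = 3

3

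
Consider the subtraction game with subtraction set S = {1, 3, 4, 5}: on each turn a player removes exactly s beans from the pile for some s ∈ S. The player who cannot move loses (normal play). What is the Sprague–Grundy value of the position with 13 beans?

3

G(0) = 0
G(1) = mex{0} = 1
G(2) = mex{1} = 0
G(3) = mex{0,0} = 1
G(4) = mex{1,1,0} = 2
G(5) = mex{2,0,1,0} = 3
G(6) = mex{3,1,0,1} = 2
G(7) = mex{2,2,1,0} = 3
G(8) = mex{3,3,2,1} = 0
G(9) = mex{0,2,3,2} = 1
G(10) = mex{1,3,2,3} = 0
G(11) = mex{0,0,3,2} = 1
G(12) = mex{1,1,0,3} = 2
G(13) = mex{2,0,1,0} = 3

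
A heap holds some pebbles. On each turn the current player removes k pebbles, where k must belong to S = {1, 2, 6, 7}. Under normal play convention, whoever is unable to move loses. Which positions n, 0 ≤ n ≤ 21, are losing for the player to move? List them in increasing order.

0, 3, 8, 11, 16, 19

n :  0  1  2  3  4  5  6  7  8  9 10 11 12 13 14 15 16 17 18 19 20 21
G :  0  1  2  0  1  2  3  4  0  1  2  0  1  2  3  4  0  1  2  0  1  2
P-positions are exactly the n with G(n) = 0.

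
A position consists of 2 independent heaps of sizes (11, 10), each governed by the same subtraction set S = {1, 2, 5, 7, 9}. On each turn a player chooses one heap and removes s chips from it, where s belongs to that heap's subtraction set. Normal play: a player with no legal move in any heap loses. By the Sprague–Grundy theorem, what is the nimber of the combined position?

1

All heaps use S = {1, 2, 5, 7, 9}:
G(0) = 0
G(1) = mex{0} = 1
G(2) = mex{1,0} = 2
G(3) = mex{2,1} = 0
G(4) = mex{0,2} = 1
G(5) = mex{1,0,0} = 2
G(6) = mex{2,1,1} = 0
G(7) = mex{0,2,2,0} = 1
G(8) = mex{1,0,0,1} = 2
G(9) = mex{2,1,1,2,0} = 3
G(10) = mex{3,2,2,0,1} = 4
G(11) = mex{4,3,0,1,2} = 5
Heap A: G(11) = 5.
Heap B: G(10) = 4.
Combined Grundy value = 5 ⊕ 4 = 1.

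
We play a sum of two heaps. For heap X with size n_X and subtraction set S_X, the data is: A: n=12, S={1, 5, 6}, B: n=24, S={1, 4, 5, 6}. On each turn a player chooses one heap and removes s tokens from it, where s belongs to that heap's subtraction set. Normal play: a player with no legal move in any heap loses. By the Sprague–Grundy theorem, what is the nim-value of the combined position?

Heap A, S = {1, 5, 6}:
n :  0  1  2  3  4  5  6  7  8  9 10 11 12
G :  0  1  0  1  0  1  2  3  2  3  2  0  1
G_A(12) = 1.
Heap B, S = {1, 4, 5, 6}:
n :  0  1  2  3  4  5  6  7  8  9 10 11 12 13 14 15 16 17 18 19 20 21 22 23 24
G :  0  1  0  1  2  3  2  3  4  0  1  0  1  2  3  2  3  4  0  1  0  1  2  3  2
G_B(24) = 2.
Combined Grundy value = 1 ⊕ 2 = 3.

3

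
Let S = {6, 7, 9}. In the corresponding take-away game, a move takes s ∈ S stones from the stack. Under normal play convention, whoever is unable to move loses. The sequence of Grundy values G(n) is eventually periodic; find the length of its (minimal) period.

G(0) = 0
G(1) = mex{} = 0
G(2) = mex{} = 0
G(3) = mex{} = 0
G(4) = mex{} = 0
G(5) = mex{} = 0
G(6) = mex{0} = 1
G(7) = mex{0,0} = 1
G(8) = mex{0,0} = 1
G(9) = mex{0,0,0} = 1
G(10) = mex{0,0,0} = 1
G(11) = mex{0,0,0} = 1
G(12) = mex{1,0,0} = 2
G(13) = mex{1,1,0} = 2
G(14) = mex{1,1,0} = 2
G(15) = mex{1,1,1} = 0
G(16) = mex{1,1,1} = 0
G(17) = mex{1,1,1} = 0
G(18) = mex{2,1,1} = 0
G(19) = mex{2,2,1} = 0
G(20) = mex{2,2,1} = 0
G(21) = mex{0,2,2} = 1
G(22) = mex{0,0,2} = 1
G(23) = mex{0,0,2} = 1
G(24) = mex{0,0,0} = 1
G(25) = mex{0,0,0} = 1
G(26) = mex{0,0,0} = 1
G(27) = mex{1,0,0} = 2
G(28) = mex{1,1,0} = 2
G(29) = mex{1,1,0} = 2
G(30) = mex{1,1,1} = 0
G(31) = mex{1,1,1} = 0
G(n+15) = G(n) holds for n = 0,…,8 (a full window of length max(S) = 9), so the sequence is purely periodic with period 15.

15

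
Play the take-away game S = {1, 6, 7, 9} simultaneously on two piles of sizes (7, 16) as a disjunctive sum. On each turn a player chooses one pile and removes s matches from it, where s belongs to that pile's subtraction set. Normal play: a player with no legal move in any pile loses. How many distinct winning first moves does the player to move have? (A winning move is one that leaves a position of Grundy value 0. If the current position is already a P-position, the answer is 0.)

3

All piles use S = {1, 6, 7, 9}:
n :  0  1  2  3  4  5  6  7  8  9 10 11 12 13 14 15 16
G :  0  1  0  1  0  1  2  3  2  3  2  3  0  1  0  1  0
Pile A: G(7) = 3.
Pile B: G(16) = 0.
Combined Grundy value = 3 ⊕ 0 = 3.
A winning move leaves total XOR = 0, i.e. changes one component's Grundy value g to g ⊕ X where X is the current total.
Pile A: need g' = 3⊕3 = 0. Options: 7−1→G=2, 7−6→G=1, 7−7→G=0. Hits: 1.
Pile B: need g' = 0⊕3 = 3. Options: 16−1→G=1, 16−6→G=2, 16−7→G=3, 16−9→G=3. Hits: 2.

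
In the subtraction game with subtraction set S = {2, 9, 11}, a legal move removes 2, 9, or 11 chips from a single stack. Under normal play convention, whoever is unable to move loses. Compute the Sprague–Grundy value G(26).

n :  0  1  2  3  4  5  6  7  8  9 10 11 12 13 14 15 16 17 18 19 20 21 22 23 24 25 26
G :  0  0  1  1  0  0  1  1  0  2  1  3  2  2  3  3  2  2  0  3  1  0  0  1  1  0  0

0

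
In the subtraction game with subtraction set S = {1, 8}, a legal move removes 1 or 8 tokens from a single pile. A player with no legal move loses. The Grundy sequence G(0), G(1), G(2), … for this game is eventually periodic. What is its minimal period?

9

n :  0  1  2  3  4  5  6  7  8  9 10 11 12 13 14 15 16 17 18 19
G :  0  1  0  1  0  1  0  1  2  0  1  0  1  0  1  0  1  2  0  1
G(n+9) = G(n) holds for n = 0,…,7 (a full window of length max(S) = 8), so the sequence is purely periodic with period 9.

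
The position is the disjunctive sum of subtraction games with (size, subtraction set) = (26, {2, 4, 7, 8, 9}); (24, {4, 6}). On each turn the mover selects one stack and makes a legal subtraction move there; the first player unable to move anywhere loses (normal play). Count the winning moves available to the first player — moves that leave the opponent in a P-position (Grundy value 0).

Stack A, S = {2, 4, 7, 8, 9}:
n :  0  1  2  3  4  5  6  7  8  9 10 11 12 13 14 15 16 17 18 19 20 21 22 23 24 25 26
G :  0  0  1  1  2  2  0  3  1  4  2  0  0  1  1  2  2  0  3  1  4  2  0  0  1  1  2
G_A(26) = 2.
Stack B, S = {4, 6}:
n :  0  1  2  3  4  5  6  7  8  9 10 11 12 13 14 15 16 17 18 19 20 21 22 23 24
G :  0  0  0  0  1  1  1  1  2  2  0  0  0  0  1  1  1  1  2  2  0  0  0  0  1
G_B(24) = 1.
Combined Grundy value = 2 ⊕ 1 = 3.
A winning move leaves total XOR = 0, i.e. changes one component's Grundy value g to g ⊕ X where X is the current total.
Stack A: need g' = 2⊕3 = 1. Options: 26−2→G=1, 26−4→G=0, 26−7→G=1, 26−8→G=3, 26−9→G=0. Hits: 2.
Stack B: need g' = 1⊕3 = 2. Options: 24−4→G=0, 24−6→G=2. Hits: 1.

3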